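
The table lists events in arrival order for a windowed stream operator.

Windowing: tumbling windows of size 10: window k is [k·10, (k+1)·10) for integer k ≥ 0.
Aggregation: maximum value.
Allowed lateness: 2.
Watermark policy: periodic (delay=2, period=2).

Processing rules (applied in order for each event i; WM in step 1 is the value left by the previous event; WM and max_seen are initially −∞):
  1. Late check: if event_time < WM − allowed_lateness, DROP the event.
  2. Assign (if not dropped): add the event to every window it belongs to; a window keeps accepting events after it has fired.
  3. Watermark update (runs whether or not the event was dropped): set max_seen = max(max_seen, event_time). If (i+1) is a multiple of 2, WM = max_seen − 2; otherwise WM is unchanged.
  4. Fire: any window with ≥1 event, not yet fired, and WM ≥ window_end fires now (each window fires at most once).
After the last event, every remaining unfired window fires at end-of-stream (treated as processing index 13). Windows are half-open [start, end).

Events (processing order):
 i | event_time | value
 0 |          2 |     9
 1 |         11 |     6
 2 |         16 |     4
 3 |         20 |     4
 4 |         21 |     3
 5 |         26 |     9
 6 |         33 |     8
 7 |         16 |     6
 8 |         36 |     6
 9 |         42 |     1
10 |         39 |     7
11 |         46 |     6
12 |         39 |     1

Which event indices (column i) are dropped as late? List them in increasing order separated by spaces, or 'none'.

7 12

i=0 t=2 v=9: → [0,10); WM=−∞
i=1 t=11 v=6: → [10,20); WM=9
i=2 t=16 v=4: → [10,20); WM=9
i=3 t=20 v=4: → [20,30); WM=18; [0,10) fires=9
i=4 t=21 v=3: → [20,30); WM=18
i=5 t=26 v=9: → [20,30); WM=24; [10,20) fires=6
i=6 t=33 v=8: → [30,40); WM=24
i=7 t=16 v=6: DROP (t<24-2); WM=31; [20,30) fires=9
i=8 t=36 v=6: → [30,40); WM=31
i=9 t=42 v=1: → [40,50); WM=40; [30,40) fires=8
i=10 t=39 v=7: → [30,40); WM=40
i=11 t=46 v=6: → [40,50); WM=44
i=12 t=39 v=1: DROP (t<44-2); WM=44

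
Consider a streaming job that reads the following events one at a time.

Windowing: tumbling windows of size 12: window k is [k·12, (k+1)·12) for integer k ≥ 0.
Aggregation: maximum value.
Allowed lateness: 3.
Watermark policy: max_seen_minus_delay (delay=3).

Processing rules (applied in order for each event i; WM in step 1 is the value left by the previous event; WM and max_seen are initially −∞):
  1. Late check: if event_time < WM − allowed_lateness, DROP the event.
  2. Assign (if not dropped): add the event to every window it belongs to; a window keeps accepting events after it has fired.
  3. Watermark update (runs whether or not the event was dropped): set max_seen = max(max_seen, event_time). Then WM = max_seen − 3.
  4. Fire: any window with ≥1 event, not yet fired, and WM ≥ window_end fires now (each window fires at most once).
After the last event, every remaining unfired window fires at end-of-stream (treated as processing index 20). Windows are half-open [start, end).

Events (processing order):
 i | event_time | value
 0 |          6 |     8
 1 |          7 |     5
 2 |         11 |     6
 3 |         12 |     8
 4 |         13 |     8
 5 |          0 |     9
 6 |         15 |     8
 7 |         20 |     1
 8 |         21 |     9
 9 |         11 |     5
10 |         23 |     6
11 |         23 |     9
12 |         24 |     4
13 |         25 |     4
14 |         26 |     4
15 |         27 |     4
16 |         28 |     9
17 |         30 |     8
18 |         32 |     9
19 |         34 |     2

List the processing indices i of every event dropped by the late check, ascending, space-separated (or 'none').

i=0 t=6 v=8: → [0,12); WM=3
i=1 t=7 v=5: → [0,12); WM=4
i=2 t=11 v=6: → [0,12); WM=8
i=3 t=12 v=8: → [12,24); WM=9
i=4 t=13 v=8: → [12,24); WM=10
i=5 t=0 v=9: DROP (t<10-3); WM=10
i=6 t=15 v=8: → [12,24); WM=12; [0,12) fires=8
i=7 t=20 v=1: → [12,24); WM=17
i=8 t=21 v=9: → [12,24); WM=18
i=9 t=11 v=5: DROP (t<18-3); WM=18
i=10 t=23 v=6: → [12,24); WM=20
i=11 t=23 v=9: → [12,24); WM=20
i=12 t=24 v=4: → [24,36); WM=21
i=13 t=25 v=4: → [24,36); WM=22
i=14 t=26 v=4: → [24,36); WM=23
i=15 t=27 v=4: → [24,36); WM=24; [12,24) fires=9
i=16 t=28 v=9: → [24,36); WM=25
i=17 t=30 v=8: → [24,36); WM=27
i=18 t=32 v=9: → [24,36); WM=29
i=19 t=34 v=2: → [24,36); WM=31

5 9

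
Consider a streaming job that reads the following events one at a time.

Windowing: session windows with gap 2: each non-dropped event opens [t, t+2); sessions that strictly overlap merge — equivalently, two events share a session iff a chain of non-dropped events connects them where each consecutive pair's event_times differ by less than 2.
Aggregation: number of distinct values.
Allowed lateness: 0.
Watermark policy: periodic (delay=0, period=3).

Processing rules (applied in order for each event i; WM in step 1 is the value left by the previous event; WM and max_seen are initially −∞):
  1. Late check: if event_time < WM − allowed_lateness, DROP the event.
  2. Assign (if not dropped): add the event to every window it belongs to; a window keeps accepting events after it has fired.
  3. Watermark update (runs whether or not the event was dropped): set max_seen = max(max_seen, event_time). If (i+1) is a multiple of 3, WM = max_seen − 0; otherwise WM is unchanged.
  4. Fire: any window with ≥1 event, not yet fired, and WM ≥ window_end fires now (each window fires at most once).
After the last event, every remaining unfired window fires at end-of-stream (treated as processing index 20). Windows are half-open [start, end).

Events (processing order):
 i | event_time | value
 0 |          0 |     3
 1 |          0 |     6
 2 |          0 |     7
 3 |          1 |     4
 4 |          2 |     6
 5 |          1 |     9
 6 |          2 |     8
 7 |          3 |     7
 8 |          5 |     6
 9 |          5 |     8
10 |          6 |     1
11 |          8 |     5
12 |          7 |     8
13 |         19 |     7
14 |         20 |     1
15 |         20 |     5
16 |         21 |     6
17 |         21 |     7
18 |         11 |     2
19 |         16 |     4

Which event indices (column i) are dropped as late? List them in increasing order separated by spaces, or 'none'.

12 18 19

i=0 t=0 v=3: → [0,2); WM=−∞
i=1 t=0 v=6: → [0,2); WM=−∞
i=2 t=0 v=7: → [0,2); WM=0
i=3 t=1 v=4: → [0,3); WM=0
i=4 t=2 v=6: → [0,4); WM=0
i=5 t=1 v=9: → [0,4); WM=2
i=6 t=2 v=8: → [0,4); WM=2
i=7 t=3 v=7: → [0,5); WM=2
i=8 t=5 v=6: → [5,7); WM=5
i=9 t=5 v=8: → [5,7); WM=5
i=10 t=6 v=1: → [5,8); WM=5
i=11 t=8 v=5: → [8,10); WM=8
i=12 t=7 v=8: DROP (t<8-0); WM=8
i=13 t=19 v=7: → [19,21); WM=8
i=14 t=20 v=1: → [19,22); WM=20
i=15 t=20 v=5: → [19,22); WM=20
i=16 t=21 v=6: → [19,23); WM=20
i=17 t=21 v=7: → [19,23); WM=21
i=18 t=11 v=2: DROP (t<21-0); WM=21
i=19 t=16 v=4: DROP (t<21-0); WM=21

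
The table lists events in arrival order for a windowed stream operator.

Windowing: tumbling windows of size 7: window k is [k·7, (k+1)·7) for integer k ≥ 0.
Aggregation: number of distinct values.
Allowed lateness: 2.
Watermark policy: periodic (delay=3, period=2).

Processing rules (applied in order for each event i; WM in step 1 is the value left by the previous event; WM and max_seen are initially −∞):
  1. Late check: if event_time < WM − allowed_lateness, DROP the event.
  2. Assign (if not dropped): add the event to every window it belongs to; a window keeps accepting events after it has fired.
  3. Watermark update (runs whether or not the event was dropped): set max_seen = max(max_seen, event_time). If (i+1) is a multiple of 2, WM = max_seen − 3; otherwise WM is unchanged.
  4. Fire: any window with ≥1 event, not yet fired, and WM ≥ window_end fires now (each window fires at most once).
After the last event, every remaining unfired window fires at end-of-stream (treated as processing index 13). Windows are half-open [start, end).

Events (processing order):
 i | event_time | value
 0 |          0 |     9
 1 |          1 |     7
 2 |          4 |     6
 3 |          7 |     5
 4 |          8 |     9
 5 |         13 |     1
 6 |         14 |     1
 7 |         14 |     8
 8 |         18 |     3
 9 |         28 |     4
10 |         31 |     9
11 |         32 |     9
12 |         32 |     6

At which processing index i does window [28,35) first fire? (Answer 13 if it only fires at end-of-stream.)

i=0 t=0 v=9: → [0,7); WM=−∞
i=1 t=1 v=7: → [0,7); WM=-2
i=2 t=4 v=6: → [0,7); WM=-2
i=3 t=7 v=5: → [7,14); WM=4
i=4 t=8 v=9: → [7,14); WM=4
i=5 t=13 v=1: → [7,14); WM=10; [0,7) fires=3
i=6 t=14 v=1: → [14,21); WM=10
i=7 t=14 v=8: → [14,21); WM=11
i=8 t=18 v=3: → [14,21); WM=11
i=9 t=28 v=4: → [28,35); WM=25; [7,14) fires=3 [14,21) fires=3
i=10 t=31 v=9: → [28,35); WM=25
i=11 t=32 v=9: → [28,35); WM=29
i=12 t=32 v=6: → [28,35); WM=29

13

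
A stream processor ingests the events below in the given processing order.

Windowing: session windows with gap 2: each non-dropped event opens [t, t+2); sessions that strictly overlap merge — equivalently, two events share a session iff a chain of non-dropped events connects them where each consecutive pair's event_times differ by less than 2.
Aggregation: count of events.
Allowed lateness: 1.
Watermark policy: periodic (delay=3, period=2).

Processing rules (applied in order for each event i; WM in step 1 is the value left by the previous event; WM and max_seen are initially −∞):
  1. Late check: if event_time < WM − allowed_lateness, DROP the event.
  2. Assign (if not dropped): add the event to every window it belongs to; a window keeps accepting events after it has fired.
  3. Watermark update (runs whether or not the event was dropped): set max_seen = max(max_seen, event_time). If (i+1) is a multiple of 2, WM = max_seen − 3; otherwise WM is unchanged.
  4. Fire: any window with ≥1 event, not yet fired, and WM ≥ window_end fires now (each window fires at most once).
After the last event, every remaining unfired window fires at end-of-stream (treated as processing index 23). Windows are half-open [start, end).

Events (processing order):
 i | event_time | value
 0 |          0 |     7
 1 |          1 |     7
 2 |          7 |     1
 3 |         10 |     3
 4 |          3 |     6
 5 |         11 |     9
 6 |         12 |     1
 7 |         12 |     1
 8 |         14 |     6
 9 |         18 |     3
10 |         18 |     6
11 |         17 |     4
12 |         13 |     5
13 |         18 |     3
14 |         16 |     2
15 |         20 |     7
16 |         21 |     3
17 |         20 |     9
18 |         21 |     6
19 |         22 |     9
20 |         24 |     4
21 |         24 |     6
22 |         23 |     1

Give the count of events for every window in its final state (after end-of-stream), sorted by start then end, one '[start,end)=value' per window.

i=0 t=0 v=7: → [0,2); WM=−∞
i=1 t=1 v=7: → [0,3); WM=-2
i=2 t=7 v=1: → [7,9); WM=-2
i=3 t=10 v=3: → [10,12); WM=7
i=4 t=3 v=6: DROP (t<7-1); WM=7
i=5 t=11 v=9: → [10,13); WM=8
i=6 t=12 v=1: → [10,14); WM=8
i=7 t=12 v=1: → [10,14); WM=9
i=8 t=14 v=6: → [14,16); WM=9
i=9 t=18 v=3: → [18,20); WM=15
i=10 t=18 v=6: → [18,20); WM=15
i=11 t=17 v=4: → [17,20); WM=15
i=12 t=13 v=5: DROP (t<15-1); WM=15
i=13 t=18 v=3: → [17,20); WM=15
i=14 t=16 v=2: → [16,20); WM=15
i=15 t=20 v=7: → [20,22); WM=17
i=16 t=21 v=3: → [20,23); WM=17
i=17 t=20 v=9: → [20,23); WM=18
i=18 t=21 v=6: → [20,23); WM=18
i=19 t=22 v=9: → [20,24); WM=19
i=20 t=24 v=4: → [24,26); WM=19
i=21 t=24 v=6: → [24,26); WM=21
i=22 t=23 v=1: → [20,26); WM=21

[0,3)=2 [7,9)=1 [10,14)=4 [14,16)=1 [16,20)=5 [20,26)=8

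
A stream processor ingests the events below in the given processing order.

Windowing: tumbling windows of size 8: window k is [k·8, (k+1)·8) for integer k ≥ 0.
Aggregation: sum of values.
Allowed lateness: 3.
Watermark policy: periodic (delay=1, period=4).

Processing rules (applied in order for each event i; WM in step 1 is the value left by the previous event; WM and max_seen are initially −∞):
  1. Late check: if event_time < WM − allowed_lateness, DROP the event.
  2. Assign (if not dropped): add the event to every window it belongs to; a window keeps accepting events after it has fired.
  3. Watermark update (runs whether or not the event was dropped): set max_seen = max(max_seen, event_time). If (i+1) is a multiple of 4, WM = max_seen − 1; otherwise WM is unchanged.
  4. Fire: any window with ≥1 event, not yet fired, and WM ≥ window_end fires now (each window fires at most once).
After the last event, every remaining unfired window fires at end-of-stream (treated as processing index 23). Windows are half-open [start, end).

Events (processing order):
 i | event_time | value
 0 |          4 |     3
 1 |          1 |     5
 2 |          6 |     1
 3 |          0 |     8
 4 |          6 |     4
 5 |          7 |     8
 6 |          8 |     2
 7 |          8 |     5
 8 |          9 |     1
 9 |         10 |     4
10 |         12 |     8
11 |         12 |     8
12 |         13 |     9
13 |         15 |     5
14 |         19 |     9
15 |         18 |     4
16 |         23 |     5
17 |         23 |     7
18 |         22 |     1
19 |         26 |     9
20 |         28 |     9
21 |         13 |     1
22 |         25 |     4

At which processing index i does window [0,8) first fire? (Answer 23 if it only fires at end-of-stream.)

11

i=0 t=4 v=3: → [0,8); WM=−∞
i=1 t=1 v=5: → [0,8); WM=−∞
i=2 t=6 v=1: → [0,8); WM=−∞
i=3 t=0 v=8: → [0,8); WM=5
i=4 t=6 v=4: → [0,8); WM=5
i=5 t=7 v=8: → [0,8); WM=5
i=6 t=8 v=2: → [8,16); WM=5
i=7 t=8 v=5: → [8,16); WM=7
i=8 t=9 v=1: → [8,16); WM=7
i=9 t=10 v=4: → [8,16); WM=7
i=10 t=12 v=8: → [8,16); WM=7
i=11 t=12 v=8: → [8,16); WM=11; [0,8) fires=29
i=12 t=13 v=9: → [8,16); WM=11
i=13 t=15 v=5: → [8,16); WM=11
i=14 t=19 v=9: → [16,24); WM=11
i=15 t=18 v=4: → [16,24); WM=18; [8,16) fires=42
i=16 t=23 v=5: → [16,24); WM=18
i=17 t=23 v=7: → [16,24); WM=18
i=18 t=22 v=1: → [16,24); WM=18
i=19 t=26 v=9: → [24,32); WM=25; [16,24) fires=26
i=20 t=28 v=9: → [24,32); WM=25
i=21 t=13 v=1: DROP (t<25-3); WM=25
i=22 t=25 v=4: → [24,32); WM=25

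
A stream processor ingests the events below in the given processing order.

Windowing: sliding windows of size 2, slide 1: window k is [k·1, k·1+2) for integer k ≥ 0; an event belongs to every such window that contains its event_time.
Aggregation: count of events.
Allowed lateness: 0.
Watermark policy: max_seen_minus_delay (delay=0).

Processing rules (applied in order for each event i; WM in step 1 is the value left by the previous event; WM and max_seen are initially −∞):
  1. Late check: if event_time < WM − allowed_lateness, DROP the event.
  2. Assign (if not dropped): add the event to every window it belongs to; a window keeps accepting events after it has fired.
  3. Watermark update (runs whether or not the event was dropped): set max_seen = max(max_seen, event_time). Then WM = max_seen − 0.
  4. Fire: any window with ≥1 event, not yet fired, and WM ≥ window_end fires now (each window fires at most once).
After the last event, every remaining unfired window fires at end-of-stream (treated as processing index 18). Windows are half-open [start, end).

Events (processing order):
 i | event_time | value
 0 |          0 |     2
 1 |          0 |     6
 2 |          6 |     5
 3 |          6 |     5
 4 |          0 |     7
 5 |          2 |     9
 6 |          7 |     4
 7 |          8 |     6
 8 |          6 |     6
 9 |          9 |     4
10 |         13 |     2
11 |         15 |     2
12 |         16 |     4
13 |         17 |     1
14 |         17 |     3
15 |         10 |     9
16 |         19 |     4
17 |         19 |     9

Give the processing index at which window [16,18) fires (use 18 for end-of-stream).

16

i=0 t=0 v=2: → [0,2); WM=0
i=1 t=0 v=6: → [0,2); WM=0
i=2 t=6 v=5: → [6,8),[5,7); WM=6; [0,2) fires=2
i=3 t=6 v=5: → [6,8),[5,7); WM=6
i=4 t=0 v=7: DROP (t<6-0); WM=6
i=5 t=2 v=9: DROP (t<6-0); WM=6
i=6 t=7 v=4: → [7,9),[6,8); WM=7; [5,7) fires=2
i=7 t=8 v=6: → [8,10),[7,9); WM=8; [6,8) fires=3
i=8 t=6 v=6: DROP (t<8-0); WM=8
i=9 t=9 v=4: → [9,11),[8,10); WM=9; [7,9) fires=2
i=10 t=13 v=2: → [13,15),[12,14); WM=13; [8,10) fires=2 [9,11) fires=1
i=11 t=15 v=2: → [15,17),[14,16); WM=15; [12,14) fires=1 [13,15) fires=1
i=12 t=16 v=4: → [16,18),[15,17); WM=16; [14,16) fires=1
i=13 t=17 v=1: → [17,19),[16,18); WM=17; [15,17) fires=2
i=14 t=17 v=3: → [17,19),[16,18); WM=17
i=15 t=10 v=9: DROP (t<17-0); WM=17
i=16 t=19 v=4: → [19,21),[18,20); WM=19; [16,18) fires=3 [17,19) fires=2
i=17 t=19 v=9: → [19,21),[18,20); WM=19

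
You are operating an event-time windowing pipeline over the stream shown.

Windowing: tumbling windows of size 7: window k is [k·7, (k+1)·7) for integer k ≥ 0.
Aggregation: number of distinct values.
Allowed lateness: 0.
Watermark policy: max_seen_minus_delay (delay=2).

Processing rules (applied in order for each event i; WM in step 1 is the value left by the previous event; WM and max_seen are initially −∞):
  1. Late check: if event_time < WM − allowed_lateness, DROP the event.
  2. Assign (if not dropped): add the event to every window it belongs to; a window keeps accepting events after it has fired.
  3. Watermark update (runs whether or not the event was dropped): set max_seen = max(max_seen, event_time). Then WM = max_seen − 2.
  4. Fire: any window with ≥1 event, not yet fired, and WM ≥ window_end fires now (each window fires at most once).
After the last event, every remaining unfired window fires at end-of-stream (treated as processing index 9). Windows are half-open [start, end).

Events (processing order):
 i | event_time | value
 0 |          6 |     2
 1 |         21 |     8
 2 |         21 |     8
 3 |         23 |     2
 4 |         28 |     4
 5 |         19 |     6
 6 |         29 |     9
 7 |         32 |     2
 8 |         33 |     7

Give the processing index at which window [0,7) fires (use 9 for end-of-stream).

i=0 t=6 v=2: → [0,7); WM=4
i=1 t=21 v=8: → [21,28); WM=19; [0,7) fires=1
i=2 t=21 v=8: → [21,28); WM=19
i=3 t=23 v=2: → [21,28); WM=21
i=4 t=28 v=4: → [28,35); WM=26
i=5 t=19 v=6: DROP (t<26-0); WM=26
i=6 t=29 v=9: → [28,35); WM=27
i=7 t=32 v=2: → [28,35); WM=30; [21,28) fires=2
i=8 t=33 v=7: → [28,35); WM=31

1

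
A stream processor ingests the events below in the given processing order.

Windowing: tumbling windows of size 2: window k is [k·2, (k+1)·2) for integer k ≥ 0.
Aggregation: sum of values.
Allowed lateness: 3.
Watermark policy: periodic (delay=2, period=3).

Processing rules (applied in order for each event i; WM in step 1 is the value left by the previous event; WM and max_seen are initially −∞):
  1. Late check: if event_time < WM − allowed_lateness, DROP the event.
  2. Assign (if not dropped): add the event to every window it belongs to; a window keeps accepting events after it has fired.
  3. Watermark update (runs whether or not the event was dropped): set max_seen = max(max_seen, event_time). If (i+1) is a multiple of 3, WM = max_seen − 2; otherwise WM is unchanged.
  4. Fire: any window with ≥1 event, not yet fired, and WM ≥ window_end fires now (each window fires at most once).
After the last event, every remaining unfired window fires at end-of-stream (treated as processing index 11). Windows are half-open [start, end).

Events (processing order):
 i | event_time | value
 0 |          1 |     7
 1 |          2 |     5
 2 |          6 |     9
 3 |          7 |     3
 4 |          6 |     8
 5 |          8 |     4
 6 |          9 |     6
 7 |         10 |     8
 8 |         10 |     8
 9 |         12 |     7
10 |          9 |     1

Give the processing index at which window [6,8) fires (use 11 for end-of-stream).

i=0 t=1 v=7: → [0,2); WM=−∞
i=1 t=2 v=5: → [2,4); WM=−∞
i=2 t=6 v=9: → [6,8); WM=4; [0,2) fires=7 [2,4) fires=5
i=3 t=7 v=3: → [6,8); WM=4
i=4 t=6 v=8: → [6,8); WM=4
i=5 t=8 v=4: → [8,10); WM=6
i=6 t=9 v=6: → [8,10); WM=6
i=7 t=10 v=8: → [10,12); WM=6
i=8 t=10 v=8: → [10,12); WM=8; [6,8) fires=20
i=9 t=12 v=7: → [12,14); WM=8
i=10 t=9 v=1: → [8,10); WM=8

8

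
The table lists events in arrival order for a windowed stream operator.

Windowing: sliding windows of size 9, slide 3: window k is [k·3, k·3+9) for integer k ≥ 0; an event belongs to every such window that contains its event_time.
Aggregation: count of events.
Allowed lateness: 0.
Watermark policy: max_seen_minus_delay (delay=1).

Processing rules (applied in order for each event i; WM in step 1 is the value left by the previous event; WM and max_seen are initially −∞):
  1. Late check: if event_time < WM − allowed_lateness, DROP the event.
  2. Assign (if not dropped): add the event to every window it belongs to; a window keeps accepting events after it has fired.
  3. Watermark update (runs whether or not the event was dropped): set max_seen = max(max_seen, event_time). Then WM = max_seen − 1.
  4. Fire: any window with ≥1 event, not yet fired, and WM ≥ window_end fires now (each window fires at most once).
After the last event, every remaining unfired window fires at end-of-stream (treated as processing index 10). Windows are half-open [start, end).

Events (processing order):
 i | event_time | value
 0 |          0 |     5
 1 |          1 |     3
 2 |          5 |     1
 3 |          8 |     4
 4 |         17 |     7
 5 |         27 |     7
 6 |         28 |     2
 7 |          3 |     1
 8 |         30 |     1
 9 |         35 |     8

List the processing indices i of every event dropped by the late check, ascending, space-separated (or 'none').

7

i=0 t=0 v=5: → [0,9); WM=-1
i=1 t=1 v=3: → [0,9); WM=0
i=2 t=5 v=1: → [3,12),[0,9); WM=4
i=3 t=8 v=4: → [6,15),[3,12),[0,9); WM=7
i=4 t=17 v=7: → [15,24),[12,21),[9,18); WM=16; [0,9) fires=4 [3,12) fires=2 [6,15) fires=1
i=5 t=27 v=7: → [27,36),[24,33),[21,30); WM=26; [9,18) fires=1 [12,21) fires=1 [15,24) fires=1
i=6 t=28 v=2: → [27,36),[24,33),[21,30); WM=27
i=7 t=3 v=1: DROP (t<27-0); WM=27
i=8 t=30 v=1: → [30,39),[27,36),[24,33); WM=29
i=9 t=35 v=8: → [33,42),[30,39),[27,36); WM=34; [21,30) fires=2 [24,33) fires=3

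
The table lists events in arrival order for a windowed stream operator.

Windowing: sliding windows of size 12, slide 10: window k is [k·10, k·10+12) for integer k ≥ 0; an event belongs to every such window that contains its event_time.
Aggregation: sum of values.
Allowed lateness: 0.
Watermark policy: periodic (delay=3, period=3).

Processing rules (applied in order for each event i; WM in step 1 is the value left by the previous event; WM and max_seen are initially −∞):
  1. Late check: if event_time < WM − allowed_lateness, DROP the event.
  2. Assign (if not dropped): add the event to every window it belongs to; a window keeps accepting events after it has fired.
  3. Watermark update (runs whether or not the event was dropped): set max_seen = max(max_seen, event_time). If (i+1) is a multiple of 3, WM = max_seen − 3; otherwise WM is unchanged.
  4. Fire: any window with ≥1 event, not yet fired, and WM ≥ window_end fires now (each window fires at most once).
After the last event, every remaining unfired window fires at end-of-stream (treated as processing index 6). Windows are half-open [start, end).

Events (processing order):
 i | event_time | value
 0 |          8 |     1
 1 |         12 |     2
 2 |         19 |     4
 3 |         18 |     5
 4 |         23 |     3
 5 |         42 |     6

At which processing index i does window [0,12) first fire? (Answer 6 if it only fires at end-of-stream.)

2

i=0 t=8 v=1: → [0,12); WM=−∞
i=1 t=12 v=2: → [10,22); WM=−∞
i=2 t=19 v=4: → [10,22); WM=16; [0,12) fires=1
i=3 t=18 v=5: → [10,22); WM=16
i=4 t=23 v=3: → [20,32); WM=16
i=5 t=42 v=6: → [40,52); WM=39; [10,22) fires=11 [20,32) fires=3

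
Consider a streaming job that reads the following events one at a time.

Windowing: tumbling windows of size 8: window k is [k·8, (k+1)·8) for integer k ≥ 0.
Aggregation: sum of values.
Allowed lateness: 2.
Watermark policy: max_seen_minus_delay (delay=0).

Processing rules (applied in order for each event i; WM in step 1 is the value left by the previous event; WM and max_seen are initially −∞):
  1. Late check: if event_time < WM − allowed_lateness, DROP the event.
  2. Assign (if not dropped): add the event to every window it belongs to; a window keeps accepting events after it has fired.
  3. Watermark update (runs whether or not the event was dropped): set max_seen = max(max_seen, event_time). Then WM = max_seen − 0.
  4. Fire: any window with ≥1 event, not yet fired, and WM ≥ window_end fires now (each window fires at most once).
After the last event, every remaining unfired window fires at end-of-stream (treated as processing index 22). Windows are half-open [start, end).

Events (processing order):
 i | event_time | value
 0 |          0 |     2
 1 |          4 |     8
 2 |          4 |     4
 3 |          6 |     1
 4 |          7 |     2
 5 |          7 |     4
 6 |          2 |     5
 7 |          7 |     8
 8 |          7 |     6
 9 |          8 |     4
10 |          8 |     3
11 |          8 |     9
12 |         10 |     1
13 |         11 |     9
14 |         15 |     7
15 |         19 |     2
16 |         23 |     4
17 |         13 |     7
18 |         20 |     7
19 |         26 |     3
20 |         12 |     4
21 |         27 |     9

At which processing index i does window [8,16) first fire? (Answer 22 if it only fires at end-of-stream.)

i=0 t=0 v=2: → [0,8); WM=0
i=1 t=4 v=8: → [0,8); WM=4
i=2 t=4 v=4: → [0,8); WM=4
i=3 t=6 v=1: → [0,8); WM=6
i=4 t=7 v=2: → [0,8); WM=7
i=5 t=7 v=4: → [0,8); WM=7
i=6 t=2 v=5: DROP (t<7-2); WM=7
i=7 t=7 v=8: → [0,8); WM=7
i=8 t=7 v=6: → [0,8); WM=7
i=9 t=8 v=4: → [8,16); WM=8; [0,8) fires=35
i=10 t=8 v=3: → [8,16); WM=8
i=11 t=8 v=9: → [8,16); WM=8
i=12 t=10 v=1: → [8,16); WM=10
i=13 t=11 v=9: → [8,16); WM=11
i=14 t=15 v=7: → [8,16); WM=15
i=15 t=19 v=2: → [16,24); WM=19; [8,16) fires=33
i=16 t=23 v=4: → [16,24); WM=23
i=17 t=13 v=7: DROP (t<23-2); WM=23
i=18 t=20 v=7: DROP (t<23-2); WM=23
i=19 t=26 v=3: → [24,32); WM=26; [16,24) fires=6
i=20 t=12 v=4: DROP (t<26-2); WM=26
i=21 t=27 v=9: → [24,32); WM=27

15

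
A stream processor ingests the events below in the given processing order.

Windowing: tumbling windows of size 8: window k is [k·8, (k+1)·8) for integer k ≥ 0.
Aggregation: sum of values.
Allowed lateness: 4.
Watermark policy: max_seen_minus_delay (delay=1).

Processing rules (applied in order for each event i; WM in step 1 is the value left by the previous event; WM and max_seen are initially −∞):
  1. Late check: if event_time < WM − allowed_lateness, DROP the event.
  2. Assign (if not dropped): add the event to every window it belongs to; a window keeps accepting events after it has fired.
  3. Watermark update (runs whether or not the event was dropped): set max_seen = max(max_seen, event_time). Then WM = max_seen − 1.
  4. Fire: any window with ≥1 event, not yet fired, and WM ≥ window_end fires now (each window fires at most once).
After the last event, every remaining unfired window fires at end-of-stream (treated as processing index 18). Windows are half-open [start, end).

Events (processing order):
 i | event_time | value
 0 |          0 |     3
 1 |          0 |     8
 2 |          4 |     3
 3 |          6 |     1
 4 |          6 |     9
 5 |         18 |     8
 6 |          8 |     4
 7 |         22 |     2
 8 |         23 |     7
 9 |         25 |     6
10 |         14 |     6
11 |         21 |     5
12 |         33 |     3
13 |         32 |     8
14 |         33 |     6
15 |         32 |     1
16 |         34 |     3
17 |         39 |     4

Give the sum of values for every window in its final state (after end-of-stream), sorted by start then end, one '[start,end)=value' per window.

i=0 t=0 v=3: → [0,8); WM=-1
i=1 t=0 v=8: → [0,8); WM=-1
i=2 t=4 v=3: → [0,8); WM=3
i=3 t=6 v=1: → [0,8); WM=5
i=4 t=6 v=9: → [0,8); WM=5
i=5 t=18 v=8: → [16,24); WM=17; [0,8) fires=24
i=6 t=8 v=4: DROP (t<17-4); WM=17
i=7 t=22 v=2: → [16,24); WM=21
i=8 t=23 v=7: → [16,24); WM=22
i=9 t=25 v=6: → [24,32); WM=24; [16,24) fires=17
i=10 t=14 v=6: DROP (t<24-4); WM=24
i=11 t=21 v=5: → [16,24); WM=24
i=12 t=33 v=3: → [32,40); WM=32; [24,32) fires=6
i=13 t=32 v=8: → [32,40); WM=32
i=14 t=33 v=6: → [32,40); WM=32
i=15 t=32 v=1: → [32,40); WM=32
i=16 t=34 v=3: → [32,40); WM=33
i=17 t=39 v=4: → [32,40); WM=38

[0,8)=24 [16,24)=22 [24,32)=6 [32,40)=25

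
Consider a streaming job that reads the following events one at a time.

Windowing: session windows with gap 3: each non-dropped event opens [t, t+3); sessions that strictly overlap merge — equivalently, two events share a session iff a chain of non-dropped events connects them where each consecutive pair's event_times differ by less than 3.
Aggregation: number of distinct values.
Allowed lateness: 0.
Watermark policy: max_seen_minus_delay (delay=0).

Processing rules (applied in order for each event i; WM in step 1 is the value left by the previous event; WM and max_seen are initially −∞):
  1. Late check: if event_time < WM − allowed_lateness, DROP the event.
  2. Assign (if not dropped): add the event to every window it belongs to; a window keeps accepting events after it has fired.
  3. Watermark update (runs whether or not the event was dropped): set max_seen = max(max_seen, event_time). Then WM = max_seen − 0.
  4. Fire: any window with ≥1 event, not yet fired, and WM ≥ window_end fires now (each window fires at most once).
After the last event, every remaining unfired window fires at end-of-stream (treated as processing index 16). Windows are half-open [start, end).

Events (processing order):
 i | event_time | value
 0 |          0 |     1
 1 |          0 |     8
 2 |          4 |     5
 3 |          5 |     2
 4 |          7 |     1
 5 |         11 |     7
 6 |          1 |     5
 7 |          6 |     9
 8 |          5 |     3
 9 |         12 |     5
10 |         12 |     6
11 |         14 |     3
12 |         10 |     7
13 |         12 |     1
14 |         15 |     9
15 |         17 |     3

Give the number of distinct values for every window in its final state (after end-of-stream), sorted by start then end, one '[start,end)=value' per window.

i=0 t=0 v=1: → [0,3); WM=0
i=1 t=0 v=8: → [0,3); WM=0
i=2 t=4 v=5: → [4,7); WM=4
i=3 t=5 v=2: → [4,8); WM=5
i=4 t=7 v=1: → [4,10); WM=7
i=5 t=11 v=7: → [11,14); WM=11
i=6 t=1 v=5: DROP (t<11-0); WM=11
i=7 t=6 v=9: DROP (t<11-0); WM=11
i=8 t=5 v=3: DROP (t<11-0); WM=11
i=9 t=12 v=5: → [11,15); WM=12
i=10 t=12 v=6: → [11,15); WM=12
i=11 t=14 v=3: → [11,17); WM=14
i=12 t=10 v=7: DROP (t<14-0); WM=14
i=13 t=12 v=1: DROP (t<14-0); WM=14
i=14 t=15 v=9: → [11,18); WM=15
i=15 t=17 v=3: → [11,20); WM=17

[0,3)=2 [4,10)=3 [11,20)=5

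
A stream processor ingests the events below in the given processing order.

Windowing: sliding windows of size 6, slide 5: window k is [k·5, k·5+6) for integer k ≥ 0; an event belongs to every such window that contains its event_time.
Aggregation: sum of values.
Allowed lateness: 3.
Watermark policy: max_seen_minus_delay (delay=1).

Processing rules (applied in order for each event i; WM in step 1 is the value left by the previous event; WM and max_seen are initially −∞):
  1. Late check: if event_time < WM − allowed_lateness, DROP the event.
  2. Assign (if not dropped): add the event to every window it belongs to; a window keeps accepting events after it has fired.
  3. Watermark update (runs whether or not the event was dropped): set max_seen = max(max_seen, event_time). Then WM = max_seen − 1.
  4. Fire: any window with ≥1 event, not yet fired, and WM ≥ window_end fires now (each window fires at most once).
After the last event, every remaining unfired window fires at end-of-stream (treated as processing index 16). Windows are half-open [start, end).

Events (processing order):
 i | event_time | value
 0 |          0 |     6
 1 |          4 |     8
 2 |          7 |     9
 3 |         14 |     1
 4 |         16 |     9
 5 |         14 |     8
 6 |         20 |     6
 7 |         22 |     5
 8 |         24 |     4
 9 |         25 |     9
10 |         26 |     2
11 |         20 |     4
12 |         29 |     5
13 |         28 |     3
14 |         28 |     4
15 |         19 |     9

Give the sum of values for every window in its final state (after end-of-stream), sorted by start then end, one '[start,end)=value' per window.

i=0 t=0 v=6: → [0,6); WM=-1
i=1 t=4 v=8: → [0,6); WM=3
i=2 t=7 v=9: → [5,11); WM=6; [0,6) fires=14
i=3 t=14 v=1: → [10,16); WM=13; [5,11) fires=9
i=4 t=16 v=9: → [15,21); WM=15
i=5 t=14 v=8: → [10,16); WM=15
i=6 t=20 v=6: → [20,26),[15,21); WM=19; [10,16) fires=9
i=7 t=22 v=5: → [20,26); WM=21; [15,21) fires=15
i=8 t=24 v=4: → [20,26); WM=23
i=9 t=25 v=9: → [25,31),[20,26); WM=24
i=10 t=26 v=2: → [25,31); WM=25
i=11 t=20 v=4: DROP (t<25-3); WM=25
i=12 t=29 v=5: → [25,31); WM=28; [20,26) fires=24
i=13 t=28 v=3: → [25,31); WM=28
i=14 t=28 v=4: → [25,31); WM=28
i=15 t=19 v=9: DROP (t<28-3); WM=28

[0,6)=14 [5,11)=9 [10,16)=9 [15,21)=15 [20,26)=24 [25,31)=23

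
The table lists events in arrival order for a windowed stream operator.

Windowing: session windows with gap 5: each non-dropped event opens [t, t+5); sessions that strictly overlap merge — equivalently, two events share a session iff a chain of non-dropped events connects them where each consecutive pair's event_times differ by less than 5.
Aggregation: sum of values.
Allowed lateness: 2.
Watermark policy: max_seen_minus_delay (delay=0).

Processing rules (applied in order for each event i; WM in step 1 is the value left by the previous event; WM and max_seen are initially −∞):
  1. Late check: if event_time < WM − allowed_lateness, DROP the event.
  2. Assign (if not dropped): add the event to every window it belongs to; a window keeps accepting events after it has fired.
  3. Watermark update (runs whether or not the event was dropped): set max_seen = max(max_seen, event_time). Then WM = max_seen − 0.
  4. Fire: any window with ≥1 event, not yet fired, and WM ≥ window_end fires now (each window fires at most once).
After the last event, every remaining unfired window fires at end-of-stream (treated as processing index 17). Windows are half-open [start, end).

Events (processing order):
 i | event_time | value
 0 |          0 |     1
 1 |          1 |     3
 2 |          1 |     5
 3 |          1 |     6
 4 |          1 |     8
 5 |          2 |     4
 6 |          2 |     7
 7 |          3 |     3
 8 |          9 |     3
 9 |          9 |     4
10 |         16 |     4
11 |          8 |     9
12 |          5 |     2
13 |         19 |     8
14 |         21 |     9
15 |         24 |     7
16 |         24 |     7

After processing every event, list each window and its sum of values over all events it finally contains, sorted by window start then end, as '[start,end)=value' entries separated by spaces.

[0,8)=37 [9,14)=7 [16,29)=35

i=0 t=0 v=1: → [0,5); WM=0
i=1 t=1 v=3: → [0,6); WM=1
i=2 t=1 v=5: → [0,6); WM=1
i=3 t=1 v=6: → [0,6); WM=1
i=4 t=1 v=8: → [0,6); WM=1
i=5 t=2 v=4: → [0,7); WM=2
i=6 t=2 v=7: → [0,7); WM=2
i=7 t=3 v=3: → [0,8); WM=3
i=8 t=9 v=3: → [9,14); WM=9
i=9 t=9 v=4: → [9,14); WM=9
i=10 t=16 v=4: → [16,21); WM=16
i=11 t=8 v=9: DROP (t<16-2); WM=16
i=12 t=5 v=2: DROP (t<16-2); WM=16
i=13 t=19 v=8: → [16,24); WM=19
i=14 t=21 v=9: → [16,26); WM=21
i=15 t=24 v=7: → [16,29); WM=24
i=16 t=24 v=7: → [16,29); WM=24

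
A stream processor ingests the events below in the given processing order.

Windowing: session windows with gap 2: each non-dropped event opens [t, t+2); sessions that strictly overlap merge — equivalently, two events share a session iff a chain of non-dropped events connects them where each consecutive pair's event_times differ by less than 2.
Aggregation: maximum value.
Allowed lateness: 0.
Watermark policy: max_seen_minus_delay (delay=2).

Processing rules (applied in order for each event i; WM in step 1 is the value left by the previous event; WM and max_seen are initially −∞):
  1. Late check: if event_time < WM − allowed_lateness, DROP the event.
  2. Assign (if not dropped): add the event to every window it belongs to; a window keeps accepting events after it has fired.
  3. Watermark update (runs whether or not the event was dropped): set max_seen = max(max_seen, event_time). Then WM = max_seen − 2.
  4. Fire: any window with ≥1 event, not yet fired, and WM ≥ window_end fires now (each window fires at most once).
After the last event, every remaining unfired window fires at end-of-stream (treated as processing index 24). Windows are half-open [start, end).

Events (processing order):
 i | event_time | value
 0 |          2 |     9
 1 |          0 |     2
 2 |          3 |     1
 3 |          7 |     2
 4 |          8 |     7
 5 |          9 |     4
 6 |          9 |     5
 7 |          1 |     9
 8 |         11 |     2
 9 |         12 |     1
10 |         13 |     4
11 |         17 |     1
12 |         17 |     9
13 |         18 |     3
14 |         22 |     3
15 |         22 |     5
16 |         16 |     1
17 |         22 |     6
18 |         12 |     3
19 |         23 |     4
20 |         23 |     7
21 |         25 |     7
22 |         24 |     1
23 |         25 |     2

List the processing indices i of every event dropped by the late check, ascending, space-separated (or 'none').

7 16 18

i=0 t=2 v=9: → [2,4); WM=0
i=1 t=0 v=2: → [0,2); WM=0
i=2 t=3 v=1: → [2,5); WM=1
i=3 t=7 v=2: → [7,9); WM=5
i=4 t=8 v=7: → [7,10); WM=6
i=5 t=9 v=4: → [7,11); WM=7
i=6 t=9 v=5: → [7,11); WM=7
i=7 t=1 v=9: DROP (t<7-0); WM=7
i=8 t=11 v=2: → [11,13); WM=9
i=9 t=12 v=1: → [11,14); WM=10
i=10 t=13 v=4: → [11,15); WM=11
i=11 t=17 v=1: → [17,19); WM=15
i=12 t=17 v=9: → [17,19); WM=15
i=13 t=18 v=3: → [17,20); WM=16
i=14 t=22 v=3: → [22,24); WM=20
i=15 t=22 v=5: → [22,24); WM=20
i=16 t=16 v=1: DROP (t<20-0); WM=20
i=17 t=22 v=6: → [22,24); WM=20
i=18 t=12 v=3: DROP (t<20-0); WM=20
i=19 t=23 v=4: → [22,25); WM=21
i=20 t=23 v=7: → [22,25); WM=21
i=21 t=25 v=7: → [25,27); WM=23
i=22 t=24 v=1: → [22,27); WM=23
i=23 t=25 v=2: → [22,27); WM=23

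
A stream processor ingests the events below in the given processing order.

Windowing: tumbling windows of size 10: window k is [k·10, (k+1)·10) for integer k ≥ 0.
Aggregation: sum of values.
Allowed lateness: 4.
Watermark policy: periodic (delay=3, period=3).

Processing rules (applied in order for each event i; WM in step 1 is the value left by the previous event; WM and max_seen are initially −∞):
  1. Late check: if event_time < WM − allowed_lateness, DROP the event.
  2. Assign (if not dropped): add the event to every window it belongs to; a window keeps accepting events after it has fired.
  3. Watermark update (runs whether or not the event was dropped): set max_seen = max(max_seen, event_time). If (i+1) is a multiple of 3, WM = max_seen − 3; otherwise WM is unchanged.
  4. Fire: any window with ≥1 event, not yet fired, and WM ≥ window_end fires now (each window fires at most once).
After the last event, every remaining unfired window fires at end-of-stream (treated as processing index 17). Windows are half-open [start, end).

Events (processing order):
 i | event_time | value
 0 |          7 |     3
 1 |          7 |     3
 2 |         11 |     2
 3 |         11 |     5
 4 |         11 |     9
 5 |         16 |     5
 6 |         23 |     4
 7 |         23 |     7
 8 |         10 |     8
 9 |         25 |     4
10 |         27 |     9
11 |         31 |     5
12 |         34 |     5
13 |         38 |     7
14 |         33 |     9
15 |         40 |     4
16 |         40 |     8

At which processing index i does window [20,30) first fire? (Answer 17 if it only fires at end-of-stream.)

i=0 t=7 v=3: → [0,10); WM=−∞
i=1 t=7 v=3: → [0,10); WM=−∞
i=2 t=11 v=2: → [10,20); WM=8
i=3 t=11 v=5: → [10,20); WM=8
i=4 t=11 v=9: → [10,20); WM=8
i=5 t=16 v=5: → [10,20); WM=13; [0,10) fires=6
i=6 t=23 v=4: → [20,30); WM=13
i=7 t=23 v=7: → [20,30); WM=13
i=8 t=10 v=8: → [10,20); WM=20; [10,20) fires=29
i=9 t=25 v=4: → [20,30); WM=20
i=10 t=27 v=9: → [20,30); WM=20
i=11 t=31 v=5: → [30,40); WM=28
i=12 t=34 v=5: → [30,40); WM=28
i=13 t=38 v=7: → [30,40); WM=28
i=14 t=33 v=9: → [30,40); WM=35; [20,30) fires=24
i=15 t=40 v=4: → [40,50); WM=35
i=16 t=40 v=8: → [40,50); WM=35

14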